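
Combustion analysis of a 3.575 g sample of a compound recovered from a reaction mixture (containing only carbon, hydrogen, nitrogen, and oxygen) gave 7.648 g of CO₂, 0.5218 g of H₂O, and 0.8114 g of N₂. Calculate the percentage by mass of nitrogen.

22.70%

mol C = 7.648 g CO₂ ÷ 44.009 g/mol = 0.17378 mol
mol H = 2 × 0.5218 g H₂O ÷ 18.015 g/mol = 0.057930 mol
mol N = 2 × 0.8114 g N₂ ÷ 28.014 g/mol = 0.057928 mol
mass O = 3.575 − (2.0873 + 0.058393 + 0.81140) = 0.61790 g → mol O = 0.61790 ÷ 15.999 = 0.038621 mol
mass % N = 0.81140 g ÷ 3.575 g × 100%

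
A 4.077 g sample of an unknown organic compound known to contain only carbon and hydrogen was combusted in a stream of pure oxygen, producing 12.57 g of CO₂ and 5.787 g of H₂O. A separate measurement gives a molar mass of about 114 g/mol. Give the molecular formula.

mol C = 12.57 g CO₂ ÷ 44.009 g/mol = 0.28562 mol
mol H = 2 × 5.787 g H₂O ÷ 18.015 g/mol = 0.64246 mol
Divide by the smallest (0.28562 mol): C 1.000, H 2.249
Multiplying each by 4 gives whole numbers: C 4.00, H 9.00
Empirical formula: C4H9
Empirical-formula mass = 57.12 g/mol; 114 ÷ 57.12 ≈ 2, so the molecular formula is C8H18.

C8H18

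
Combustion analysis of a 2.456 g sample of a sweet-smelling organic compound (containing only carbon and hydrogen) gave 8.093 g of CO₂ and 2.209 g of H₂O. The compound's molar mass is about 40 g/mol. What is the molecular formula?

C3H4

mol C = 8.093 g CO₂ ÷ 44.009 g/mol = 0.18389 mol
mol H = 2 × 2.209 g H₂O ÷ 18.015 g/mol = 0.24524 mol
Divide by the smallest (0.18389 mol): C 1.000, H 1.334
Multiplying each by 3 gives whole numbers: C 3.00, H 4.00
Empirical formula: C3H4
Empirical-formula mass = 40.06 g/mol; 40 ÷ 40.06 ≈ 1, so the molecular formula is C3H4.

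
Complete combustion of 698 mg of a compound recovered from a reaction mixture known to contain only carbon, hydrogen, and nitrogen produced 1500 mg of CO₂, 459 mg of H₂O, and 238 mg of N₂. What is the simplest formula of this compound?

mol C = 1.50 g CO₂ ÷ 44.009 g/mol = 0.03408 mol
mol H = 2 × 0.459 g H₂O ÷ 18.015 g/mol = 0.05096 mol
mol N = 2 × 0.238 g N₂ ÷ 28.014 g/mol = 0.01699 mol
Divide by the smallest (0.01699 mol): C 2.006, H 2.999, N 1.000

C2H3N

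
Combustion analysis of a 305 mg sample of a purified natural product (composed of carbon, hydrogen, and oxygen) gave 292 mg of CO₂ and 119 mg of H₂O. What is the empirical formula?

mol C = 0.292 g CO₂ ÷ 44.009 g/mol = 0.006635 mol
mol H = 2 × 0.119 g H₂O ÷ 18.015 g/mol = 0.01321 mol
mass O = 0.305 − (0.07969 + 0.01332) = 0.2120 g → mol O = 0.2120 ÷ 15.999 = 0.01325 mol
Divide by the smallest (0.006635 mol): C 1.000, H 1.991, O 1.997

CH2O2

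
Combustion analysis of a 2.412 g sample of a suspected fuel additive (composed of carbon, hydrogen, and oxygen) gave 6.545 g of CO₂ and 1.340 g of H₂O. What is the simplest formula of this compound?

C5H5O

mol C = 6.545 g CO₂ ÷ 44.009 g/mol = 0.14872 mol
mol H = 2 × 1.340 g H₂O ÷ 18.015 g/mol = 0.14876 mol
mass O = 2.412 − (1.7863 + 0.14996) = 0.47577 g → mol O = 0.47577 ÷ 15.999 = 0.029738 mol
Divide by the smallest (0.029738 mol): C 5.001, H 5.003, O 1.000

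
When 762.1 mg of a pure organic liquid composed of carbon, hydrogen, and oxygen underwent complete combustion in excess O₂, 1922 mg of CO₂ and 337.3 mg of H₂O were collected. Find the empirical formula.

mol C = 1.922 g CO₂ ÷ 44.009 g/mol = 0.043673 mol
mol H = 2 × 0.3373 g H₂O ÷ 18.015 g/mol = 0.037447 mol
mass O = 0.7621 − (0.52456 + 0.037746) = 0.19980 g → mol O = 0.19980 ÷ 15.999 = 0.012488 mol
Divide by the smallest (0.012488 mol): C 3.497, H 2.999, O 1.000
Multiplying each by 2 gives whole numbers: C 6.99, H 6.00, O 2.00

C7H6O2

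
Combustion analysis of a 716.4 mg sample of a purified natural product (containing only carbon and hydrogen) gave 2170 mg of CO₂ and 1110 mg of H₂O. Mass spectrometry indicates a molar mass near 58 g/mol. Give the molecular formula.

mol C = 2.170 g CO₂ ÷ 44.009 g/mol = 0.049308 mol
mol H = 2 × 1.110 g H₂O ÷ 18.015 g/mol = 0.12323 mol
Divide by the smallest (0.049308 mol): C 1.000, H 2.499
Multiplying each by 2 gives whole numbers: C 2.00, H 5.00
Empirical formula: C2H5
Empirical-formula mass = 29.06 g/mol; 58 ÷ 29.06 ≈ 2, so the molecular formula is C4H10.

C4H10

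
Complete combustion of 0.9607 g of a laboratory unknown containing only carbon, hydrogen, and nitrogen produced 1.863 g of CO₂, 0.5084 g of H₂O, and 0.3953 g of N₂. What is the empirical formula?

C3H4N2

mol C = 1.863 g CO₂ ÷ 44.009 g/mol = 0.042332 mol
mol H = 2 × 0.5084 g H₂O ÷ 18.015 g/mol = 0.056442 mol
mol N = 2 × 0.3953 g N₂ ÷ 28.014 g/mol = 0.028222 mol
Divide by the smallest (0.028222 mol): C 1.500, H 2.000, N 1.000
Multiplying each by 2 gives whole numbers: C 3.00, H 4.00, N 2.00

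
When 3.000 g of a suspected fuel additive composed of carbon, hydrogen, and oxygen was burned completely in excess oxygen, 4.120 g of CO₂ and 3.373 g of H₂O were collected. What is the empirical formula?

mol C = 4.120 g CO₂ ÷ 44.009 g/mol = 0.093617 mol
mol H = 2 × 3.373 g H₂O ÷ 18.015 g/mol = 0.37447 mol
mass O = 3.000 − (1.1244 + 0.37746) = 1.4981 g → mol O = 1.4981 ÷ 15.999 = 0.093637 mol
Divide by the smallest (0.093617 mol): C 1.000, H 4.000, O 1.000

CH4O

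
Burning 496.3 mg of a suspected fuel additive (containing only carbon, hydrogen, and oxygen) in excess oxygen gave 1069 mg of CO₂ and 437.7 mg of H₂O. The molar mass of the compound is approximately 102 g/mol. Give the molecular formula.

C5H10O2

mol C = 1.069 g CO₂ ÷ 44.009 g/mol = 0.024290 mol
mol H = 2 × 0.4377 g H₂O ÷ 18.015 g/mol = 0.048593 mol
mass O = 0.4963 − (0.29175 + 0.048982) = 0.15557 g → mol O = 0.15557 ÷ 15.999 = 0.0097234 mol
Divide by the smallest (0.0097234 mol): C 2.498, H 4.997, O 1.000
Multiplying each by 2 gives whole numbers: C 5.00, H 9.99, O 2.00
Empirical formula: C5H10O2
Empirical-formula mass = 102.13 g/mol; 102 ÷ 102.13 ≈ 1, so the molecular formula is C5H10O2.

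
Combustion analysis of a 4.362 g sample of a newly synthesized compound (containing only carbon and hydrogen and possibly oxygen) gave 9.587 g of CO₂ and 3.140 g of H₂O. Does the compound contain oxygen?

mol C = 9.587 g CO₂ ÷ 44.009 g/mol = 0.21784 mol
mol H = 2 × 3.140 g H₂O ÷ 18.015 g/mol = 0.34860 mol
C and H account for only 2.9679 g of the 4.362 g sample; the remaining 1.3941 g must be oxygen.

yes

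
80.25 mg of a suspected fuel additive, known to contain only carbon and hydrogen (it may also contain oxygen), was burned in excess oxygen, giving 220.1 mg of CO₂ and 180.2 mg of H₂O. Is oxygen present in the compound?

no

mol C = 0.2201 g CO₂ ÷ 44.009 g/mol = 0.0050012 mol
mol H = 2 × 0.1802 g H₂O ÷ 18.015 g/mol = 0.020006 mol
C and H together account for 0.080236 g — essentially the entire 0.08025 g sample — so the compound contains no oxygen.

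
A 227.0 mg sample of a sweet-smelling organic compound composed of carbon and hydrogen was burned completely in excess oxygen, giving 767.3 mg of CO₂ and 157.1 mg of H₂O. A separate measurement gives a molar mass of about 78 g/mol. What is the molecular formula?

C6H6

mol C = 0.7673 g CO₂ ÷ 44.009 g/mol = 0.017435 mol
mol H = 2 × 0.1571 g H₂O ÷ 18.015 g/mol = 0.017441 mol
Divide by the smallest (0.017435 mol): C 1.000, H 1.000
Empirical formula: CH
Empirical-formula mass = 13.02 g/mol; 78 ÷ 13.02 ≈ 6, so the molecular formula is C6H6.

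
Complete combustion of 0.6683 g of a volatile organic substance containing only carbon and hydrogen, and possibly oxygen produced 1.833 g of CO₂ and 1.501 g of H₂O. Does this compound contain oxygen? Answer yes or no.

no

mol C = 1.833 g CO₂ ÷ 44.009 g/mol = 0.041651 mol
mol H = 2 × 1.501 g H₂O ÷ 18.015 g/mol = 0.16664 mol
C and H together account for 0.66824 g — essentially the entire 0.6683 g sample — so the compound contains no oxygen.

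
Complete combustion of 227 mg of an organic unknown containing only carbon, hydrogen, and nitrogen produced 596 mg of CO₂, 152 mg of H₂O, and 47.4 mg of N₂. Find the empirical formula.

mol C = 0.596 g CO₂ ÷ 44.009 g/mol = 0.01354 mol
mol H = 2 × 0.152 g H₂O ÷ 18.015 g/mol = 0.01687 mol
mol N = 2 × 0.0474 g N₂ ÷ 28.014 g/mol = 0.003384 mol
Divide by the smallest (0.003384 mol): C 4.002, H 4.987, N 1.000

C4H5N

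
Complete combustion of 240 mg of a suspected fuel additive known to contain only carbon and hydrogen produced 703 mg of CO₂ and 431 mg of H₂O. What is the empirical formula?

mol C = 0.703 g CO₂ ÷ 44.009 g/mol = 0.01597 mol
mol H = 2 × 0.431 g H₂O ÷ 18.015 g/mol = 0.04785 mol
Divide by the smallest (0.01597 mol): C 1.000, H 2.995

CH3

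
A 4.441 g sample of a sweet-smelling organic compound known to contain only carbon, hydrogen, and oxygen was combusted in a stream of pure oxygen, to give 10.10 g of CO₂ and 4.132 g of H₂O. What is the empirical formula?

C3H6O

mol C = 10.10 g CO₂ ÷ 44.009 g/mol = 0.22950 mol
mol H = 2 × 4.132 g H₂O ÷ 18.015 g/mol = 0.45873 mol
mass O = 4.441 − (2.7565 + 0.46240) = 1.2221 g → mol O = 1.2221 ÷ 15.999 = 0.076386 mol
Divide by the smallest (0.076386 mol): C 3.004, H 6.005, O 1.000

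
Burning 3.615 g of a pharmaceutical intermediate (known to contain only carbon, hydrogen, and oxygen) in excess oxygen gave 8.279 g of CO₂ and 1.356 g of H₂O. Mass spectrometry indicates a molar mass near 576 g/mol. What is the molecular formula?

C30H24O12

mol C = 8.279 g CO₂ ÷ 44.009 g/mol = 0.18812 mol
mol H = 2 × 1.356 g H₂O ÷ 18.015 g/mol = 0.15054 mol
mass O = 3.615 − (2.2595 + 0.15175) = 1.2037 g → mol O = 1.2037 ÷ 15.999 = 0.075238 mol
Divide by the smallest (0.075238 mol): C 2.500, H 2.001, O 1.000
Multiplying each by 2 gives whole numbers: C 5.00, H 4.00, O 2.00
Empirical formula: C5H4O2
Empirical-formula mass = 96.08 g/mol; 576 ÷ 96.08 ≈ 6, so the molecular formula is C30H24O12.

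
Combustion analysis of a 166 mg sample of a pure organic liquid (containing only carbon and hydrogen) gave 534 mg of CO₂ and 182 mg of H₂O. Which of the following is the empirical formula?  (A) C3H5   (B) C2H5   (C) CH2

(A) C3H5

mol C = 0.534 g CO₂ ÷ 44.009 g/mol = 0.01213 mol
mol H = 2 × 0.182 g H₂O ÷ 18.015 g/mol = 0.02021 mol
Divide by the smallest (0.01213 mol): C 1.000, H 1.665
Multiplying each by 3 gives whole numbers: C 3.00, H 5.00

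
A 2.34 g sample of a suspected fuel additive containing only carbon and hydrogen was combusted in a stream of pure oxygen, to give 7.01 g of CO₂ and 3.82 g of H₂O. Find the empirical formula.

mol C = 7.01 g CO₂ ÷ 44.009 g/mol = 0.1593 mol
mol H = 2 × 3.82 g H₂O ÷ 18.015 g/mol = 0.4241 mol
Divide by the smallest (0.1593 mol): C 1.000, H 2.662
Multiplying each by 3 gives whole numbers: C 3.00, H 7.99

C3H8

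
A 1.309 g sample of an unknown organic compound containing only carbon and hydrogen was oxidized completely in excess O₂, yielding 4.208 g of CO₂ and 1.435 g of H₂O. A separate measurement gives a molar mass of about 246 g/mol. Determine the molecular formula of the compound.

mol C = 4.208 g CO₂ ÷ 44.009 g/mol = 0.095617 mol
mol H = 2 × 1.435 g H₂O ÷ 18.015 g/mol = 0.15931 mol
Divide by the smallest (0.095617 mol): C 1.000, H 1.666
Multiplying each by 3 gives whole numbers: C 3.00, H 5.00
Empirical formula: C3H5
Empirical-formula mass = 41.07 g/mol; 246 ÷ 41.07 ≈ 6, so the molecular formula is C18H30.

C18H30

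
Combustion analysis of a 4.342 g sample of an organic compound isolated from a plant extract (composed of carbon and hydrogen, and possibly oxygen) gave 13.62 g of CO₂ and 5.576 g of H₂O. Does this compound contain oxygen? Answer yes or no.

no

mol C = 13.62 g CO₂ ÷ 44.009 g/mol = 0.30948 mol
mol H = 2 × 5.576 g H₂O ÷ 18.015 g/mol = 0.61904 mol
C and H together account for 4.3412 g — essentially the entire 4.342 g sample — so the compound contains no oxygen.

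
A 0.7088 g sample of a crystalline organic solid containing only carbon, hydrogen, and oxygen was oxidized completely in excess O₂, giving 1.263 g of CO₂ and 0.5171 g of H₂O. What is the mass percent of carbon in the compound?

48.63%

mol C = 1.263 g CO₂ ÷ 44.009 g/mol = 0.028699 mol
mol H = 2 × 0.5171 g H₂O ÷ 18.015 g/mol = 0.057408 mol
mass O = 0.7088 − (0.34470 + 0.057867) = 0.30623 g → mol O = 0.30623 ÷ 15.999 = 0.019141 mol
mass % C = 0.34470 g ÷ 0.7088 g × 100%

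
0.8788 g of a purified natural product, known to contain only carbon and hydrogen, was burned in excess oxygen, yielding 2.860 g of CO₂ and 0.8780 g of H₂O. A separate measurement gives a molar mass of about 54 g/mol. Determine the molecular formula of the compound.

mol C = 2.860 g CO₂ ÷ 44.009 g/mol = 0.064987 mol
mol H = 2 × 0.8780 g H₂O ÷ 18.015 g/mol = 0.097474 mol
Divide by the smallest (0.064987 mol): C 1.000, H 1.500
Multiplying each by 2 gives whole numbers: C 2.00, H 3.00
Empirical formula: C2H3
Empirical-formula mass = 27.05 g/mol; 54 ÷ 27.05 ≈ 2, so the molecular formula is C4H6.

C4H6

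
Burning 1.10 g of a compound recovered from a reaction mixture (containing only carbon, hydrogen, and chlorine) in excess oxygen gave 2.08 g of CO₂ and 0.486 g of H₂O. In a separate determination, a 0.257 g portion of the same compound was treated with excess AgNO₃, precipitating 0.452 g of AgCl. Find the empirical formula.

C7H8Cl2

mol C = 2.08 g CO₂ ÷ 44.009 g/mol = 0.04726 mol
mol H = 2 × 0.486 g H₂O ÷ 18.015 g/mol = 0.05396 mol
From the AgCl data: mol Cl per gram of compound = (0.452 ÷ 143.318) ÷ 0.257 = 0.01227 mol/g, so in the 1.10 g combustion sample mol Cl = 0.01350 mol
Divide by the smallest (0.01350 mol): C 3.501, H 3.997, Cl 1.000
Multiplying each by 2 gives whole numbers: C 7.00, H 7.99, Cl 2.00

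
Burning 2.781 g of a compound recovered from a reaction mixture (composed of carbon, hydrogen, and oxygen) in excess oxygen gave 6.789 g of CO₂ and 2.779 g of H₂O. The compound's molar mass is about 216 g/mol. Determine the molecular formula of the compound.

C12H24O3

mol C = 6.789 g CO₂ ÷ 44.009 g/mol = 0.15426 mol
mol H = 2 × 2.779 g H₂O ÷ 18.015 g/mol = 0.30852 mol
mass O = 2.781 − (1.8529 + 0.31099) = 0.61715 g → mol O = 0.61715 ÷ 15.999 = 0.038574 mol
Divide by the smallest (0.038574 mol): C 3.999, H 7.998, O 1.000
Empirical formula: C4H8O
Empirical-formula mass = 72.11 g/mol; 216 ÷ 72.11 ≈ 3, so the molecular formula is C12H24O3.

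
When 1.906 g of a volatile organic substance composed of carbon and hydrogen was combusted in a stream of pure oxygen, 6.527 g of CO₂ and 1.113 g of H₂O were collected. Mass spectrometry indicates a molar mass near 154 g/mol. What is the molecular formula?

C12H10

mol C = 6.527 g CO₂ ÷ 44.009 g/mol = 0.14831 mol
mol H = 2 × 1.113 g H₂O ÷ 18.015 g/mol = 0.12356 mol
Divide by the smallest (0.12356 mol): C 1.200, H 1.000
Multiplying each by 5 gives whole numbers: C 6.00, H 5.00
Empirical formula: C6H5
Empirical-formula mass = 77.11 g/mol; 154 ÷ 77.11 ≈ 2, so the molecular formula is C12H10.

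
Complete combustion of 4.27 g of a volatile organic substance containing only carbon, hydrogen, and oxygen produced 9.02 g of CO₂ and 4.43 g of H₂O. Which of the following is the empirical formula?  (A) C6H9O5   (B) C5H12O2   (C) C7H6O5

(B) C5H12O2

mol C = 9.02 g CO₂ ÷ 44.009 g/mol = 0.2050 mol
mol H = 2 × 4.43 g H₂O ÷ 18.015 g/mol = 0.4918 mol
mass O = 4.27 − (2.462 + 0.4957) = 1.313 g → mol O = 1.313 ÷ 15.999 = 0.08204 mol
Divide by the smallest (0.08204 mol): C 2.498, H 5.995, O 1.000
Multiplying each by 2 gives whole numbers: C 5.00, H 11.99, O 2.00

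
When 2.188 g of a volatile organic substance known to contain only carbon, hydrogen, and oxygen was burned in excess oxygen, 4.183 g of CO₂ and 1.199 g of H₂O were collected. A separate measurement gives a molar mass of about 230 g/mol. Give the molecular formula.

mol C = 4.183 g CO₂ ÷ 44.009 g/mol = 0.095049 mol
mol H = 2 × 1.199 g H₂O ÷ 18.015 g/mol = 0.13311 mol
mass O = 2.188 − (1.1416 + 0.13418) = 0.91219 g → mol O = 0.91219 ÷ 15.999 = 0.057016 mol
Divide by the smallest (0.057016 mol): C 1.667, H 2.335, O 1.000
Multiplying each by 3 gives whole numbers: C 5.00, H 7.00, O 3.00
Empirical formula: C5H7O3
Empirical-formula mass = 115.11 g/mol; 230 ÷ 115.11 ≈ 2, so the molecular formula is C10H14O6.

C10H14O6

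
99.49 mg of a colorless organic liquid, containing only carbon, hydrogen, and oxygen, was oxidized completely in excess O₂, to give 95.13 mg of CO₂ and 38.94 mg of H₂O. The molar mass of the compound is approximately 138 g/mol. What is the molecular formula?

C3H6O6

mol C = 0.09513 g CO₂ ÷ 44.009 g/mol = 0.0021616 mol
mol H = 2 × 0.03894 g H₂O ÷ 18.015 g/mol = 0.0043231 mol
mass O = 0.09949 − (0.025963 + 0.0043576) = 0.069169 g → mol O = 0.069169 ÷ 15.999 = 0.0043234 mol
Divide by the smallest (0.0021616 mol): C 1.000, H 2.000, O 2.000
Empirical formula: CH2O2
Empirical-formula mass = 46.02 g/mol; 138 ÷ 46.02 ≈ 3, so the molecular formula is C3H6O6.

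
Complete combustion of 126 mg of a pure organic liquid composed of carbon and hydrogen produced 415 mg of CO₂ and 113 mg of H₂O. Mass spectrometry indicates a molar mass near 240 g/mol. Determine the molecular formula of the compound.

mol C = 0.415 g CO₂ ÷ 44.009 g/mol = 0.009430 mol
mol H = 2 × 0.113 g H₂O ÷ 18.015 g/mol = 0.01255 mol
Divide by the smallest (0.009430 mol): C 1.000, H 1.330
Multiplying each by 3 gives whole numbers: C 3.00, H 3.99
Empirical formula: C3H4
Empirical-formula mass = 40.06 g/mol; 240 ÷ 40.06 ≈ 6, so the molecular formula is C18H24.

C18H24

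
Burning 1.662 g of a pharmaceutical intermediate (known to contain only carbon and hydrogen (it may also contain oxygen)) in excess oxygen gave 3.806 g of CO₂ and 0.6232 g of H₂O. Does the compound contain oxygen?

mol C = 3.806 g CO₂ ÷ 44.009 g/mol = 0.086482 mol
mol H = 2 × 0.6232 g H₂O ÷ 18.015 g/mol = 0.069187 mol
C and H account for only 1.1085 g of the 1.662 g sample; the remaining 0.55352 g must be oxygen.

yes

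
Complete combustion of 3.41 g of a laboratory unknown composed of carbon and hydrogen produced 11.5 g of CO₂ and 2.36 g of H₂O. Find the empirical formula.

mol C = 11.5 g CO₂ ÷ 44.009 g/mol = 0.2613 mol
mol H = 2 × 2.36 g H₂O ÷ 18.015 g/mol = 0.2620 mol
Divide by the smallest (0.2613 mol): C 1.000, H 1.003

CH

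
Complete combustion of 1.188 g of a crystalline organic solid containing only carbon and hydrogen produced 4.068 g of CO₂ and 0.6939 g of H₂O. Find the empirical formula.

C6H5

mol C = 4.068 g CO₂ ÷ 44.009 g/mol = 0.092436 mol
mol H = 2 × 0.6939 g H₂O ÷ 18.015 g/mol = 0.077036 mol
Divide by the smallest (0.077036 mol): C 1.200, H 1.000
Multiplying each by 5 gives whole numbers: C 6.00, H 5.00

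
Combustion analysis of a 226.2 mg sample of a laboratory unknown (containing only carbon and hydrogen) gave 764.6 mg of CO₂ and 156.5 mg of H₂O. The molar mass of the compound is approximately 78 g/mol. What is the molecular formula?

C6H6

mol C = 0.7646 g CO₂ ÷ 44.009 g/mol = 0.017374 mol
mol H = 2 × 0.1565 g H₂O ÷ 18.015 g/mol = 0.017374 mol
Divide by the smallest (0.017374 mol): C 1.000, H 1.000
Empirical formula: CH
Empirical-formula mass = 13.02 g/mol; 78 ÷ 13.02 ≈ 6, so the molecular formula is C6H6.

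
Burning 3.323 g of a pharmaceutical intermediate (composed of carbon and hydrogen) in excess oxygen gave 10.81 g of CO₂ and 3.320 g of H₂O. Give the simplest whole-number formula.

mol C = 10.81 g CO₂ ÷ 44.009 g/mol = 0.24563 mol
mol H = 2 × 3.320 g H₂O ÷ 18.015 g/mol = 0.36858 mol
Divide by the smallest (0.24563 mol): C 1.000, H 1.501
Multiplying each by 2 gives whole numbers: C 2.00, H 3.00

C2H3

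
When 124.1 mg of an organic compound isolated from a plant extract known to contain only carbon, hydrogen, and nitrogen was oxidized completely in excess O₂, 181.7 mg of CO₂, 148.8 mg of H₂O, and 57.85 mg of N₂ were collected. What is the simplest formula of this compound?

mol C = 0.1817 g CO₂ ÷ 44.009 g/mol = 0.0041287 mol
mol H = 2 × 0.1488 g H₂O ÷ 18.015 g/mol = 0.016520 mol
mol N = 2 × 0.05785 g N₂ ÷ 28.014 g/mol = 0.0041301 mol
Divide by the smallest (0.0041287 mol): C 1.000, H 4.001, N 1.000

CH4N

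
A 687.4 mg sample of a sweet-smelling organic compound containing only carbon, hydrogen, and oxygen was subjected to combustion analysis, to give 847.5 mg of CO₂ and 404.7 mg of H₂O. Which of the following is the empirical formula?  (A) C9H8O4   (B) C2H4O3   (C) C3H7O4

mol C = 0.8475 g CO₂ ÷ 44.009 g/mol = 0.019257 mol
mol H = 2 × 0.4047 g H₂O ÷ 18.015 g/mol = 0.044929 mol
mass O = 0.6874 − (0.23130 + 0.045289) = 0.41081 g → mol O = 0.41081 ÷ 15.999 = 0.025677 mol
Divide by the smallest (0.019257 mol): C 1.000, H 2.333, O 1.333
Multiplying each by 3 gives whole numbers: C 3.00, H 7.00, O 4.00

(C) C3H7O4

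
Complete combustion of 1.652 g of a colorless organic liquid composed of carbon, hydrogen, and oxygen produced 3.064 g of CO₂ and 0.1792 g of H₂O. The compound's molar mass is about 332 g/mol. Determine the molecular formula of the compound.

mol C = 3.064 g CO₂ ÷ 44.009 g/mol = 0.069622 mol
mol H = 2 × 0.1792 g H₂O ÷ 18.015 g/mol = 0.019895 mol
mass O = 1.652 − (0.83623 + 0.020054) = 0.79571 g → mol O = 0.79571 ÷ 15.999 = 0.049735 mol
Divide by the smallest (0.019895 mol): C 3.500, H 1.000, O 2.500
Multiplying each by 2 gives whole numbers: C 7.00, H 2.00, O 5.00
Empirical formula: C7H2O5
Empirical-formula mass = 166.09 g/mol; 332 ÷ 166.09 ≈ 2, so the molecular formula is C14H4O10.

C14H4O10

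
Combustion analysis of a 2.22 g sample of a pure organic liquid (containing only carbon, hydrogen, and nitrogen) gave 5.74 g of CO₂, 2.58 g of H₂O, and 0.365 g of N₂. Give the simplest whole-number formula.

C5H11N

mol C = 5.74 g CO₂ ÷ 44.009 g/mol = 0.1304 mol
mol H = 2 × 2.58 g H₂O ÷ 18.015 g/mol = 0.2864 mol
mol N = 2 × 0.365 g N₂ ÷ 28.014 g/mol = 0.02606 mol
Divide by the smallest (0.02606 mol): C 5.005, H 10.992, N 1.000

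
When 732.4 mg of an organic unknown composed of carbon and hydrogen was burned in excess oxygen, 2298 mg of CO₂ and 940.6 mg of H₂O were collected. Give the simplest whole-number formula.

CH2

mol C = 2.298 g CO₂ ÷ 44.009 g/mol = 0.052217 mol
mol H = 2 × 0.9406 g H₂O ÷ 18.015 g/mol = 0.10442 mol
Divide by the smallest (0.052217 mol): C 1.000, H 2.000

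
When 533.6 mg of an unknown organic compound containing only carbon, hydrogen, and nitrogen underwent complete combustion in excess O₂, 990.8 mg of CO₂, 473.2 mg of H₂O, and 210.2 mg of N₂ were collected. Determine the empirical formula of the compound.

mol C = 0.9908 g CO₂ ÷ 44.009 g/mol = 0.022514 mol
mol H = 2 × 0.4732 g H₂O ÷ 18.015 g/mol = 0.052534 mol
mol N = 2 × 0.2102 g N₂ ÷ 28.014 g/mol = 0.015007 mol
Divide by the smallest (0.015007 mol): C 1.500, H 3.501, N 1.000
Multiplying each by 2 gives whole numbers: C 3.00, H 7.00, N 2.00

C3H7N2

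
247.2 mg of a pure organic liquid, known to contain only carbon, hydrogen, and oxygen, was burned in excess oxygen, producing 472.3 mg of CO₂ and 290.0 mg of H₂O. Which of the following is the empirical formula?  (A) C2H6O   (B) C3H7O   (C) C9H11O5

mol C = 0.4723 g CO₂ ÷ 44.009 g/mol = 0.010732 mol
mol H = 2 × 0.2900 g H₂O ÷ 18.015 g/mol = 0.032195 mol
mass O = 0.2472 − (0.12890 + 0.032453) = 0.085846 g → mol O = 0.085846 ÷ 15.999 = 0.0053657 mol
Divide by the smallest (0.0053657 mol): C 2.000, H 6.000, O 1.000

(A) C2H6O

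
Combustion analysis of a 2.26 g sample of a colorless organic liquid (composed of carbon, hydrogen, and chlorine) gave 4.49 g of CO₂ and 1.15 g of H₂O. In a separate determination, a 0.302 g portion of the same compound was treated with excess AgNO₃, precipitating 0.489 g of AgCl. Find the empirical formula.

mol C = 4.49 g CO₂ ÷ 44.009 g/mol = 0.1020 mol
mol H = 2 × 1.15 g H₂O ÷ 18.015 g/mol = 0.1277 mol
From the AgCl data: mol Cl per gram of compound = (0.489 ÷ 143.318) ÷ 0.302 = 0.01130 mol/g, so in the 2.26 g combustion sample mol Cl = 0.02553 mol
Divide by the smallest (0.02553 mol): C 3.996, H 5.000, Cl 1.000

C4H5Cl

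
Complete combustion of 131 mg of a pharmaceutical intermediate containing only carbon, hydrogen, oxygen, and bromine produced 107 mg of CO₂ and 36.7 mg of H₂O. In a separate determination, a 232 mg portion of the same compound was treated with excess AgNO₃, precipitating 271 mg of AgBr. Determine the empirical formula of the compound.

mol C = 0.107 g CO₂ ÷ 44.009 g/mol = 0.002431 mol
mol H = 2 × 0.0367 g H₂O ÷ 18.015 g/mol = 0.004074 mol
From the AgBr data: mol Br per gram of compound = (0.271 ÷ 187.772) ÷ 0.232 = 0.006221 mol/g, so in the 0.131 g combustion sample mol Br = 0.0008149 mol
mass O = 0.131 − (0.02920 + 0.004107 + 0.06512) = 0.03257 g → mol O = 0.03257 ÷ 15.999 = 0.002036 mol
Divide by the smallest (0.0008149 mol): C 2.983, H 5.000, Br 1.000, O 2.498
Multiplying each by 2 gives whole numbers: C 5.97, H 10.00, Br 2.00, O 5.00

C6H10Br2O5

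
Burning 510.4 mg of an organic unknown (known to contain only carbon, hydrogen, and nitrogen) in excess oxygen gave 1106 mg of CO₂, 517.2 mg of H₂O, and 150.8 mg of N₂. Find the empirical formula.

C7H16N3

mol C = 1.106 g CO₂ ÷ 44.009 g/mol = 0.025131 mol
mol H = 2 × 0.5172 g H₂O ÷ 18.015 g/mol = 0.057419 mol
mol N = 2 × 0.1508 g N₂ ÷ 28.014 g/mol = 0.010766 mol
Divide by the smallest (0.010766 mol): C 2.334, H 5.333, N 1.000
Multiplying each by 3 gives whole numbers: C 7.00, H 16.00, N 3.00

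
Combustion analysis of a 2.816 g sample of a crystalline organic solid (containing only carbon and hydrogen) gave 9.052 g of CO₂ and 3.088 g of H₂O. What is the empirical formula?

mol C = 9.052 g CO₂ ÷ 44.009 g/mol = 0.20569 mol
mol H = 2 × 3.088 g H₂O ÷ 18.015 g/mol = 0.34283 mol
Divide by the smallest (0.20569 mol): C 1.000, H 1.667
Multiplying each by 3 gives whole numbers: C 3.00, H 5.00

C3H5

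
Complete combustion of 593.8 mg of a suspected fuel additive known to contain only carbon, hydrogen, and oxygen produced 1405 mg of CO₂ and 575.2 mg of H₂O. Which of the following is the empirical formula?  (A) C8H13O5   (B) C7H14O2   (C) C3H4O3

mol C = 1.405 g CO₂ ÷ 44.009 g/mol = 0.031925 mol
mol H = 2 × 0.5752 g H₂O ÷ 18.015 g/mol = 0.063858 mol
mass O = 0.5938 − (0.38345 + 0.064369) = 0.14598 g → mol O = 0.14598 ÷ 15.999 = 0.0091241 mol
Divide by the smallest (0.0091241 mol): C 3.499, H 6.999, O 1.000
Multiplying each by 2 gives whole numbers: C 7.00, H 14.00, O 2.00

(B) C7H14O2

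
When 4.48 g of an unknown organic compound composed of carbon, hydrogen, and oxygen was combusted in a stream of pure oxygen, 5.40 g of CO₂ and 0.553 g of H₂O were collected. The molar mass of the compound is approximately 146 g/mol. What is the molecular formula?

C4H2O6

mol C = 5.40 g CO₂ ÷ 44.009 g/mol = 0.1227 mol
mol H = 2 × 0.553 g H₂O ÷ 18.015 g/mol = 0.06139 mol
mass O = 4.48 − (1.474 + 0.06188) = 2.944 g → mol O = 2.944 ÷ 15.999 = 0.1840 mol
Divide by the smallest (0.06139 mol): C 1.999, H 1.000, O 2.998
Empirical formula: C2HO3
Empirical-formula mass = 73.03 g/mol; 146 ÷ 73.03 ≈ 2, so the molecular formula is C4H2O6.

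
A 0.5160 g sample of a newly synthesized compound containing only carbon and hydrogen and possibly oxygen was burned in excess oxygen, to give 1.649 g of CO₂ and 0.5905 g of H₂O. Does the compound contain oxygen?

mol C = 1.649 g CO₂ ÷ 44.009 g/mol = 0.037470 mol
mol H = 2 × 0.5905 g H₂O ÷ 18.015 g/mol = 0.065556 mol
C and H together account for 0.51613 g — essentially the entire 0.5160 g sample — so the compound contains no oxygen.

no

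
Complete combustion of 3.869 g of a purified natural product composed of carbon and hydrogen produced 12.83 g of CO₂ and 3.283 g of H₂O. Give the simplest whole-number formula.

C4H5

mol C = 12.83 g CO₂ ÷ 44.009 g/mol = 0.29153 mol
mol H = 2 × 3.283 g H₂O ÷ 18.015 g/mol = 0.36447 mol
Divide by the smallest (0.29153 mol): C 1.000, H 1.250
Multiplying each by 4 gives whole numbers: C 4.00, H 5.00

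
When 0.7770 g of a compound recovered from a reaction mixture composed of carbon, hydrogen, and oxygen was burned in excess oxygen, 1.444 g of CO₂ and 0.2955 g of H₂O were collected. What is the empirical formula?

C3H3O2

mol C = 1.444 g CO₂ ÷ 44.009 g/mol = 0.032811 mol
mol H = 2 × 0.2955 g H₂O ÷ 18.015 g/mol = 0.032806 mol
mass O = 0.7770 − (0.39410 + 0.033068) = 0.34983 g → mol O = 0.34983 ÷ 15.999 = 0.021866 mol
Divide by the smallest (0.021866 mol): C 1.501, H 1.500, O 1.000
Multiplying each by 2 gives whole numbers: C 3.00, H 3.00, O 2.00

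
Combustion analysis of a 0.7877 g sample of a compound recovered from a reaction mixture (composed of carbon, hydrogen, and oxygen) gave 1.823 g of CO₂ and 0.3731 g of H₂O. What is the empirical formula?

mol C = 1.823 g CO₂ ÷ 44.009 g/mol = 0.041423 mol
mol H = 2 × 0.3731 g H₂O ÷ 18.015 g/mol = 0.041421 mol
mass O = 0.7877 − (0.49754 + 0.041752) = 0.24841 g → mol O = 0.24841 ÷ 15.999 = 0.015527 mol
Divide by the smallest (0.015527 mol): C 2.668, H 2.668, O 1.000
Multiplying each by 3 gives whole numbers: C 8.00, H 8.00, O 3.00

C8H8O3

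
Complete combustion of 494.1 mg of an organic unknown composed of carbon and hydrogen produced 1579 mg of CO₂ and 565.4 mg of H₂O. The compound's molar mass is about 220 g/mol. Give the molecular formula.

C16H28

mol C = 1.579 g CO₂ ÷ 44.009 g/mol = 0.035879 mol
mol H = 2 × 0.5654 g H₂O ÷ 18.015 g/mol = 0.062770 mol
Divide by the smallest (0.035879 mol): C 1.000, H 1.749
Multiplying each by 4 gives whole numbers: C 4.00, H 7.00
Empirical formula: C4H7
Empirical-formula mass = 55.10 g/mol; 220 ÷ 55.10 ≈ 4, so the molecular formula is C16H28.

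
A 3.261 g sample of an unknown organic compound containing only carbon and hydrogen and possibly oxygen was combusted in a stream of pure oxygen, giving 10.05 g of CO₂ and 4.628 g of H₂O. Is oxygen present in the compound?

no

mol C = 10.05 g CO₂ ÷ 44.009 g/mol = 0.22836 mol
mol H = 2 × 4.628 g H₂O ÷ 18.015 g/mol = 0.51379 mol
C and H together account for 3.2608 g — essentially the entire 3.261 g sample — so the compound contains no oxygen.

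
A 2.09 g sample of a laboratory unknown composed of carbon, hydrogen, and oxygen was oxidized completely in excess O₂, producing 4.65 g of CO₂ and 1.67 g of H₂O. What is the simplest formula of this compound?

mol C = 4.65 g CO₂ ÷ 44.009 g/mol = 0.1057 mol
mol H = 2 × 1.67 g H₂O ÷ 18.015 g/mol = 0.1854 mol
mass O = 2.09 − (1.269 + 0.1869) = 0.6340 g → mol O = 0.6340 ÷ 15.999 = 0.03963 mol
Divide by the smallest (0.03963 mol): C 2.666, H 4.678, O 1.000
Multiplying each by 3 gives whole numbers: C 8.00, H 14.04, O 3.00

C8H14O3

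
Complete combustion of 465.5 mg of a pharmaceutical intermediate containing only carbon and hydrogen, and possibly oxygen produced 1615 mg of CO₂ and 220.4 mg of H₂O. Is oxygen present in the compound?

mol C = 1.615 g CO₂ ÷ 44.009 g/mol = 0.036697 mol
mol H = 2 × 0.2204 g H₂O ÷ 18.015 g/mol = 0.024468 mol
C and H together account for 0.46543 g — essentially the entire 0.4655 g sample — so the compound contains no oxygen.

no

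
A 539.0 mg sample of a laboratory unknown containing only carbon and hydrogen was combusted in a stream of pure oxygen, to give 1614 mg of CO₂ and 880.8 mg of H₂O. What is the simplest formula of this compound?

mol C = 1.614 g CO₂ ÷ 44.009 g/mol = 0.036674 mol
mol H = 2 × 0.8808 g H₂O ÷ 18.015 g/mol = 0.097785 mol
Divide by the smallest (0.036674 mol): C 1.000, H 2.666
Multiplying each by 3 gives whole numbers: C 3.00, H 8.00

C3H8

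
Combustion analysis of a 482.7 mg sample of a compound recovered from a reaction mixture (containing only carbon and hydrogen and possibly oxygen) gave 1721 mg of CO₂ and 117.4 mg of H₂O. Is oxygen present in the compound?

no

mol C = 1.721 g CO₂ ÷ 44.009 g/mol = 0.039106 mol
mol H = 2 × 0.1174 g H₂O ÷ 18.015 g/mol = 0.013034 mol
C and H together account for 0.48284 g — essentially the entire 0.4827 g sample — so the compound contains no oxygen.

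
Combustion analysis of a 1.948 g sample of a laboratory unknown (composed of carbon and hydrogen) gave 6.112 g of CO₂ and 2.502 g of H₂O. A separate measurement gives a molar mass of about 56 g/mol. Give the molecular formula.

C4H8

mol C = 6.112 g CO₂ ÷ 44.009 g/mol = 0.13888 mol
mol H = 2 × 2.502 g H₂O ÷ 18.015 g/mol = 0.27777 mol
Divide by the smallest (0.13888 mol): C 1.000, H 2.000
Empirical formula: CH2
Empirical-formula mass = 14.03 g/mol; 56 ÷ 14.03 ≈ 4, so the molecular formula is C4H8.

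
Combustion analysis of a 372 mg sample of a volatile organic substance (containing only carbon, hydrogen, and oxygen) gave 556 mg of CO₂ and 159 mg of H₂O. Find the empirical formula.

C5H7O5

mol C = 0.556 g CO₂ ÷ 44.009 g/mol = 0.01263 mol
mol H = 2 × 0.159 g H₂O ÷ 18.015 g/mol = 0.01765 mol
mass O = 0.372 − (0.1517 + 0.01779) = 0.2025 g → mol O = 0.2025 ÷ 15.999 = 0.01265 mol
Divide by the smallest (0.01263 mol): C 1.000, H 1.397, O 1.002
Multiplying each by 5 gives whole numbers: C 5.00, H 6.99, O 5.01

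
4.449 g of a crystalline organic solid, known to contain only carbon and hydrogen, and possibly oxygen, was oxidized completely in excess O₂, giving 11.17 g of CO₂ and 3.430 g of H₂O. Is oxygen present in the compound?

mol C = 11.17 g CO₂ ÷ 44.009 g/mol = 0.25381 mol
mol H = 2 × 3.430 g H₂O ÷ 18.015 g/mol = 0.38079 mol
C and H account for only 3.4324 g of the 4.449 g sample; the remaining 1.0166 g must be oxygen.

yes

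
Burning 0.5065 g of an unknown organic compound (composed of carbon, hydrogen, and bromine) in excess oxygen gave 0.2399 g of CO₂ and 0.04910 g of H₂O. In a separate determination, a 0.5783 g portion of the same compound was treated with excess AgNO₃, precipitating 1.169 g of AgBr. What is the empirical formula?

mol C = 0.2399 g CO₂ ÷ 44.009 g/mol = 0.0054512 mol
mol H = 2 × 0.04910 g H₂O ÷ 18.015 g/mol = 0.0054510 mol
From the AgBr data: mol Br per gram of compound = (1.169 ÷ 187.772) ÷ 0.5783 = 0.010765 mol/g, so in the 0.5065 g combustion sample mol Br = 0.0054527 mol
Divide by the smallest (0.0054510 mol): C 1.000, H 1.000, Br 1.000

CHBr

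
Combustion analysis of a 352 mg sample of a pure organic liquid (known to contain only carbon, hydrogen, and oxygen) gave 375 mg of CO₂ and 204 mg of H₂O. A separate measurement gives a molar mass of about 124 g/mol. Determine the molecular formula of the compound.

C3H8O5

mol C = 0.375 g CO₂ ÷ 44.009 g/mol = 0.008521 mol
mol H = 2 × 0.204 g H₂O ÷ 18.015 g/mol = 0.02265 mol
mass O = 0.352 − (0.1023 + 0.02283) = 0.2268 g → mol O = 0.2268 ÷ 15.999 = 0.01418 mol
Divide by the smallest (0.008521 mol): C 1.000, H 2.658, O 1.664
Multiplying each by 3 gives whole numbers: C 3.00, H 7.97, O 4.99
Empirical formula: C3H8O5
Empirical-formula mass = 124.09 g/mol; 124 ÷ 124.09 ≈ 1, so the molecular formula is C3H8O5.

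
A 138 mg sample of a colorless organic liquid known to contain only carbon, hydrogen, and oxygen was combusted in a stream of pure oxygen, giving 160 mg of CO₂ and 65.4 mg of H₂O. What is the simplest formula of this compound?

mol C = 0.160 g CO₂ ÷ 44.009 g/mol = 0.003636 mol
mol H = 2 × 0.0654 g H₂O ÷ 18.015 g/mol = 0.007261 mol
mass O = 0.138 − (0.04367 + 0.007319) = 0.08701 g → mol O = 0.08701 ÷ 15.999 = 0.005439 mol
Divide by the smallest (0.003636 mol): C 1.000, H 1.997, O 1.496
Multiplying each by 2 gives whole numbers: C 2.00, H 3.99, O 2.99

C2H4O3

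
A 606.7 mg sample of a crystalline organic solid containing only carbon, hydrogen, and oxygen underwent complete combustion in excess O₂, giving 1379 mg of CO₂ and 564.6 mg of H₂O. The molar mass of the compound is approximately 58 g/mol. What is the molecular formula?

mol C = 1.379 g CO₂ ÷ 44.009 g/mol = 0.031334 mol
mol H = 2 × 0.5646 g H₂O ÷ 18.015 g/mol = 0.062681 mol
mass O = 0.6067 − (0.37636 + 0.063183) = 0.16716 g → mol O = 0.16716 ÷ 15.999 = 0.010448 mol
Divide by the smallest (0.010448 mol): C 2.999, H 5.999, O 1.000
Empirical formula: C3H6O
Empirical-formula mass = 58.08 g/mol; 58 ÷ 58.08 ≈ 1, so the molecular formula is C3H6O.

C3H6O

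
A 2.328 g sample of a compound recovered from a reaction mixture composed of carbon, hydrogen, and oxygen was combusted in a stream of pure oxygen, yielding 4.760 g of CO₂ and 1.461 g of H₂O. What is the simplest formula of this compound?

C2H3O

mol C = 4.760 g CO₂ ÷ 44.009 g/mol = 0.10816 mol
mol H = 2 × 1.461 g H₂O ÷ 18.015 g/mol = 0.16220 mol
mass O = 2.328 − (1.2991 + 0.16350) = 0.86540 g → mol O = 0.86540 ÷ 15.999 = 0.054091 mol
Divide by the smallest (0.054091 mol): C 2.000, H 2.999, O 1.000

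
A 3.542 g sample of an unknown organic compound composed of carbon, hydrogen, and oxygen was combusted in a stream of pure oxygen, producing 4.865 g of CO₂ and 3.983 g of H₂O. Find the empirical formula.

CH4O

mol C = 4.865 g CO₂ ÷ 44.009 g/mol = 0.11055 mol
mol H = 2 × 3.983 g H₂O ÷ 18.015 g/mol = 0.44219 mol
mass O = 3.542 − (1.3278 + 0.44572) = 1.7685 g → mol O = 1.7685 ÷ 15.999 = 0.11054 mol
Divide by the smallest (0.11054 mol): C 1.000, H 4.000, O 1.000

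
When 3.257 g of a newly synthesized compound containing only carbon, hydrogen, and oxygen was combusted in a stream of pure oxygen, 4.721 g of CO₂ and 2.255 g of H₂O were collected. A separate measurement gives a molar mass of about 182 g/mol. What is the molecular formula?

C6H14O6

mol C = 4.721 g CO₂ ÷ 44.009 g/mol = 0.10727 mol
mol H = 2 × 2.255 g H₂O ÷ 18.015 g/mol = 0.25035 mol
mass O = 3.257 − (1.2885 + 0.25235) = 1.7162 g → mol O = 1.7162 ÷ 15.999 = 0.10727 mol
Divide by the smallest (0.10727 mol): C 1.000, H 2.334, O 1.000
Multiplying each by 3 gives whole numbers: C 3.00, H 7.00, O 3.00
Empirical formula: C3H7O3
Empirical-formula mass = 91.09 g/mol; 182 ÷ 91.09 ≈ 2, so the molecular formula is C6H14O6.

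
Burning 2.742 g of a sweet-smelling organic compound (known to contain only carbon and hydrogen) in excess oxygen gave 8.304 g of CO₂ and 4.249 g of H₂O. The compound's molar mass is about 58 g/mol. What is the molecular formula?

mol C = 8.304 g CO₂ ÷ 44.009 g/mol = 0.18869 mol
mol H = 2 × 4.249 g H₂O ÷ 18.015 g/mol = 0.47172 mol
Divide by the smallest (0.18869 mol): C 1.000, H 2.500
Multiplying each by 2 gives whole numbers: C 2.00, H 5.00
Empirical formula: C2H5
Empirical-formula mass = 29.06 g/mol; 58 ÷ 29.06 ≈ 2, so the molecular formula is C4H10.

C4H10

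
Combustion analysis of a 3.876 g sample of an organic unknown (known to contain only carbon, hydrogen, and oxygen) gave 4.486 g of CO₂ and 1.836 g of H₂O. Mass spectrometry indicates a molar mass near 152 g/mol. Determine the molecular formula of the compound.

C4H8O6

mol C = 4.486 g CO₂ ÷ 44.009 g/mol = 0.10193 mol
mol H = 2 × 1.836 g H₂O ÷ 18.015 g/mol = 0.20383 mol
mass O = 3.876 − (1.2243 + 0.20546) = 2.4462 g → mol O = 2.4462 ÷ 15.999 = 0.15290 mol
Divide by the smallest (0.10193 mol): C 1.000, H 2.000, O 1.500
Multiplying each by 2 gives whole numbers: C 2.00, H 4.00, O 3.00
Empirical formula: C2H4O3
Empirical-formula mass = 76.05 g/mol; 152 ÷ 76.05 ≈ 2, so the molecular formula is C4H8O6.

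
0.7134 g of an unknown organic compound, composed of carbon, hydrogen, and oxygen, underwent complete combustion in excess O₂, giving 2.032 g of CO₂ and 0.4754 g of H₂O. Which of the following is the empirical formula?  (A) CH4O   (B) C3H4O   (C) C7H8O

mol C = 2.032 g CO₂ ÷ 44.009 g/mol = 0.046172 mol
mol H = 2 × 0.4754 g H₂O ÷ 18.015 g/mol = 0.052778 mol
mass O = 0.7134 − (0.55458 + 0.053200) = 0.10562 g → mol O = 0.10562 ÷ 15.999 = 0.0066019 mol
Divide by the smallest (0.0066019 mol): C 6.994, H 7.994, O 1.000

(C) C7H8O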